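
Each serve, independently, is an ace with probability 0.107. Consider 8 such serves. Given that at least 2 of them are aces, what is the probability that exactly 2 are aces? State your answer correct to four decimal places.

X ~ Binomial(8, 0.107). Want P(X=2 | X≥2) = P(X=2) / P(X≥2).
P(X=2) = C(8,2)·0.107^2·0.893^6 = 0.162568
P(X≥2) = 1 − 0.404400 − 0.387645 = 0.207955
Ratio = 0.162568 / 0.207955 = 0.781746

0.7817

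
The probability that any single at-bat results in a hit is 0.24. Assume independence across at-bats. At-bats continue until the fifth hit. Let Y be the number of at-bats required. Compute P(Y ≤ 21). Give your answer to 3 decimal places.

0.592

Finishing within 21 at-bats ⇔ at least 5 successes in the first 21. With X ~ Binomial(21, 0.24), P(Y ≤ 21) = 1 − P(X ≤ 4).
  k=0: C(21,0)·0.24^0·0.76^21 = 0.00314
  k=1: C(21,1)·0.24^1·0.76^20 = 0.02083
  k=2: C(21,2)·0.24^2·0.76^19 = 0.06578
  k=3: C(21,3)·0.24^3·0.76^18 = 0.13156
  k=4: C(21,4)·0.24^4·0.76^17 = 0.18696
1 − 0.40827 = 0.59173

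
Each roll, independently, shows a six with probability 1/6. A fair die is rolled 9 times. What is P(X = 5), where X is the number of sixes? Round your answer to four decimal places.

X ~ Binomial(n=9, p=0.166667).
P(X=5) = C(9,5) · p^5 · (1−p)^4
= 126 · 0.0001286 · 0.48225 = 0.007814

0.0078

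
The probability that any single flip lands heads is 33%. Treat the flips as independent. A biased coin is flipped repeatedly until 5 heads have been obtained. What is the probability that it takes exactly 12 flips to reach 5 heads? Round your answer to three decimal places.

0.078

Y = trial on which the fifth success occurs; negative binomial, r=5, p=0.33.
P(Y=12) = C(11,4) · p^5 · (1−p)^7
= 330 · 0.0039135 · 0.060607 = 0.07827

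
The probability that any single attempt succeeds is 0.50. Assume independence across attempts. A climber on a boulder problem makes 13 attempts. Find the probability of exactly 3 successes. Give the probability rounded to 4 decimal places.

0.0349

X ~ Binomial(n=13, p=0.50).
P(X=3) = C(13,3) · p^3 · (1−p)^10
= 286 · 0.125 · 0.00097656 = 0.034912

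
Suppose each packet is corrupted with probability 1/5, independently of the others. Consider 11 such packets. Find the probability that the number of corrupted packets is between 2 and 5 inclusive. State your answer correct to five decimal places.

0.66622

X ~ Binomial(11, 0.20); P(2 ≤ X ≤ 5) = Σ C(11,k) p^k (1−p)^(11−k) over k:
  k=2: C(11,2)·0.20^2·0.80^9 = 0.2952790
  k=3: C(11,3)·0.20^3·0.80^8 = 0.2214593
  k=4: C(11,4)·0.20^4·0.80^7 = 0.1107296
  k=5: C(11,5)·0.20^5·0.80^6 = 0.0387554
Total = 0.6662232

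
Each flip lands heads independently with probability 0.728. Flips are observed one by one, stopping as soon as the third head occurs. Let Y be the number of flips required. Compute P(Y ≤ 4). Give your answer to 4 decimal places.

0.7007

Finishing within 4 flips ⇔ at least 3 successes in the first 4. With X ~ Binomial(4, 0.728), P(Y ≤ 4) = 1 − P(X ≤ 2).
  k=0: C(4,0)·0.728^0·0.272^4 = 0.005474
  k=1: C(4,1)·0.728^1·0.272^3 = 0.058600
  k=2: C(4,2)·0.728^2·0.272^2 = 0.235262
1 − 0.299336 = 0.700664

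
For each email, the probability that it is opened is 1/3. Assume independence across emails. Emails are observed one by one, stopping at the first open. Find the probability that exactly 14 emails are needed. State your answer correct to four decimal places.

0.0017

Geometric (trials to first success), p = 0.333333.
P(Y = 14) = (1−p)^13 · p = 0.0051382 · 0.333333 = 0.001713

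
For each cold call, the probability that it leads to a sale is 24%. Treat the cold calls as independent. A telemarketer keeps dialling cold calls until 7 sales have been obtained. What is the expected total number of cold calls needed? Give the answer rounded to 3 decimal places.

29.167

Y = total cold calls until the seventh success; negative binomial with r=7, p=0.24.
E[Y] = r / p = 7 / 0.24 = 29.16667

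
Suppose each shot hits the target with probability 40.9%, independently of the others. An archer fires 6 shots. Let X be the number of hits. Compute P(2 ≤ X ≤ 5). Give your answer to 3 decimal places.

0.776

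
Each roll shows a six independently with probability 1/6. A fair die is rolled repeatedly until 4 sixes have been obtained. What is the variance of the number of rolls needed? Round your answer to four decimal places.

120.0000

Y = total rolls until the fourth success; negative binomial with r=4, p=0.166667.
Var(Y) = r(1−p)/p² = 4·0.833333 / 0.166667² = 120.000000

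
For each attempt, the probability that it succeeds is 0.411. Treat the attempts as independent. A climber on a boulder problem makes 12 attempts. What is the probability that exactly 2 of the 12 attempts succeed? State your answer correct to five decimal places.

0.05602

X ~ Binomial(n=12, p=0.411).
P(X=2) = C(12,2) · p^2 · (1−p)^10
= 66 · 0.16892 · 0.0050252 = 0.0560248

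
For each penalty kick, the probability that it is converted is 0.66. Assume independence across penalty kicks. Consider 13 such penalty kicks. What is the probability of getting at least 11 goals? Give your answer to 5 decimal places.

X ~ Binomial(13, 0.66); P(X ≥ 11) = Σ C(13,k) p^k (1−p)^(13−k) over k:
  k=11: C(13,11)·0.66^11·0.34^2 = 0.0933331
  k=12: C(13,12)·0.66^12·0.34^1 = 0.0301960
  k=13: C(13,13)·0.66^13·0.34^0 = 0.0045089
Total = 0.1280380

0.12804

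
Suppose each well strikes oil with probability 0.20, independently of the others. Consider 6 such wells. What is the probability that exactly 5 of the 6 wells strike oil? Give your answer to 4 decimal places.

0.0015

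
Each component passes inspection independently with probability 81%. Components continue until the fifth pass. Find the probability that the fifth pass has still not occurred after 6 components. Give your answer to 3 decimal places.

0.320

Needing more than 6 components ⇔ fewer than 5 successes in the first 6. With X ~ Binomial(6, 0.81), P(Y > 6) = P(X ≤ 4).
  k=0: C(6,0)·0.81^0·0.19^6 = 0.00005
  k=1: C(6,1)·0.81^1·0.19^5 = 0.00120
  k=2: C(6,2)·0.81^2·0.19^4 = 0.01283
  k=3: C(6,3)·0.81^3·0.19^3 = 0.07290
  k=4: C(6,4)·0.81^4·0.19^2 = 0.23310
P(X ≤ 4) = 0.32008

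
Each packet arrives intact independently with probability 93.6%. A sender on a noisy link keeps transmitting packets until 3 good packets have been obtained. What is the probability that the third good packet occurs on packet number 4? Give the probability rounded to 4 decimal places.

0.1574

Y = trial on which the third success occurs; negative binomial, r=3, p=0.936.
P(Y=4) = C(3,2) · p^3 · (1−p)^1
= 3 · 0.82003 · 0.064 = 0.157445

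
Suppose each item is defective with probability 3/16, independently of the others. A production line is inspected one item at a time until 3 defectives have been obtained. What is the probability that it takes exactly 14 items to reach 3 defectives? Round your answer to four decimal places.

Y = trial on which the third success occurs; negative binomial, r=3, p=0.1875.
P(Y=14) = C(13,2) · p^3 · (1−p)^11
= 78 · 0.0065918 · 0.10187 = 0.052379

0.0524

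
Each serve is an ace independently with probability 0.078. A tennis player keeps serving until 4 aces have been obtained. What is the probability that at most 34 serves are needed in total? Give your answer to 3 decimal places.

0.272

Finishing within 34 serves ⇔ at least 4 successes in the first 34. With X ~ Binomial(34, 0.078), P(Y ≤ 34) = 1 − P(X ≤ 3).
  k=0: C(34,0)·0.078^0·0.922^34 = 0.06322
  k=1: C(34,1)·0.078^1·0.922^33 = 0.18184
  k=2: C(34,2)·0.078^2·0.922^32 = 0.25383
  k=3: C(34,3)·0.078^3·0.922^31 = 0.22905
1 − 0.72794 = 0.27206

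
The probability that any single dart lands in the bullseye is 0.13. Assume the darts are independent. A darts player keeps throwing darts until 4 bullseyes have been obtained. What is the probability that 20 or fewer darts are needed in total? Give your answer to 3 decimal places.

Finishing within 20 darts ⇔ at least 4 successes in the first 20. With X ~ Binomial(20, 0.13), P(Y ≤ 20) = 1 − P(X ≤ 3).
  k=0: C(20,0)·0.13^0·0.87^20 = 0.06171
  k=1: C(20,1)·0.13^1·0.87^19 = 0.18443
  k=2: C(20,2)·0.13^2·0.87^18 = 0.26181
  k=3: C(20,3)·0.13^3·0.87^17 = 0.23473
1 − 0.74268 = 0.25732

0.257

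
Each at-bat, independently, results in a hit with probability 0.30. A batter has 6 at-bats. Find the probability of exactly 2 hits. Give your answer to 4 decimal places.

X ~ Binomial(n=6, p=0.30).
P(X=2) = C(6,2) · p^2 · (1−p)^4
= 15 · 0.09 · 0.2401 = 0.324135

0.3241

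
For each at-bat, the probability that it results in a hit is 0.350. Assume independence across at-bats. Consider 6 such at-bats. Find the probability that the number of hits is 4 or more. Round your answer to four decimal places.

X ~ Binomial(6, 0.35); P(X ≥ 4) = Σ C(6,k) p^k (1−p)^(6−k) over k:
  k=4: C(6,4)·0.35^4·0.65^2 = 0.095102
  k=5: C(6,5)·0.35^5·0.65^1 = 0.020484
  k=6: C(6,6)·0.35^6·0.65^0 = 0.001838
Total = 0.117424

0.1174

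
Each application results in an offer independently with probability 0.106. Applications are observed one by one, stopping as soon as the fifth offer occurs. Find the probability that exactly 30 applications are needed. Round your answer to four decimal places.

0.0193

Y = trial on which the fifth success occurs; negative binomial, r=5, p=0.106.
P(Y=30) = C(29,4) · p^5 · (1−p)^25
= 23751 · 1.3382e-05 · 0.060735 = 0.019304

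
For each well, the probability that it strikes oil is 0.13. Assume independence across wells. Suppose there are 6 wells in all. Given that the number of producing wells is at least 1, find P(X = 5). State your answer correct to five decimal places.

X ~ Binomial(6, 0.13). Want P(X=5 | X≥1) = P(X=5) / P(X≥1).
P(X=5) = C(6,5)·0.13^5·0.87^1 = 0.0001938
P(X≥1) = 1 − 0.4336262 = 0.5663738
Ratio = 0.0001938 / 0.5663738 = 0.0003422

0.00034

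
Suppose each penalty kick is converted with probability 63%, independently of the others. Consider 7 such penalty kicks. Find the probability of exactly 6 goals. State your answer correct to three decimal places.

X ~ Binomial(n=7, p=0.63).
P(X=6) = C(7,6) · p^6 · (1−p)^1
= 7 · 0.062524 · 0.37 = 0.16194

0.162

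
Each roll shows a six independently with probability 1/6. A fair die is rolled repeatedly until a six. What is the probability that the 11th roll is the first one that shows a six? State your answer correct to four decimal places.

Geometric (trials to first success), p = 0.166667.
P(Y = 11) = (1−p)^10 · p = 0.16151 · 0.166667 = 0.026918

0.0269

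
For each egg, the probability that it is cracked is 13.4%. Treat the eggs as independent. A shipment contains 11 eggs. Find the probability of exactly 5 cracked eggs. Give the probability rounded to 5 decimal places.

0.00842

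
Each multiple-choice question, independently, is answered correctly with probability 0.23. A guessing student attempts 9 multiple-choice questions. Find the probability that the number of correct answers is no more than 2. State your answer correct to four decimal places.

0.6566

X ~ Binomial(9, 0.23); P(X ≤ 2) = Σ C(9,k) p^k (1−p)^(9−k) over k:
  k=0: C(9,0)·0.23^0·0.77^9 = 0.095152
  k=1: C(9,1)·0.23^1·0.77^8 = 0.255797
  k=2: C(9,2)·0.23^2·0.77^7 = 0.305628
Total = 0.656577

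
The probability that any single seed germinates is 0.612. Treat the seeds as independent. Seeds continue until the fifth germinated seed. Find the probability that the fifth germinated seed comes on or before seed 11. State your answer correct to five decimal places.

0.91463

Finishing within 11 seeds ⇔ at least 5 successes in the first 11. With X ~ Binomial(11, 0.612), P(Y ≤ 11) = 1 − P(X ≤ 4).
  k=0: C(11,0)·0.612^0·0.388^11 = 0.0000300
  k=1: C(11,1)·0.612^1·0.388^10 = 0.0005205
  k=2: C(11,2)·0.612^2·0.388^9 = 0.0041054
  k=3: C(11,3)·0.612^3·0.388^8 = 0.0194264
  k=4: C(11,4)·0.612^4·0.388^7 = 0.0612832
1 − 0.0853655 = 0.9146345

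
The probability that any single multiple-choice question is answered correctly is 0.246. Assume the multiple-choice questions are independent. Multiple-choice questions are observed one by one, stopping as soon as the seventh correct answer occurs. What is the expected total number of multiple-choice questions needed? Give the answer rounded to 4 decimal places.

28.4553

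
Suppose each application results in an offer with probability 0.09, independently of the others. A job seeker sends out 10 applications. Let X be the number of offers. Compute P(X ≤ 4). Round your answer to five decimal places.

X ~ Binomial(10, 0.09); P(X ≤ 4) = Σ C(10,k) p^k (1−p)^(10−k) over k:
  k=0: C(10,0)·0.09^0·0.91^10 = 0.3894161
  k=1: C(10,1)·0.09^1·0.91^9 = 0.3851368
  k=2: C(10,2)·0.09^2·0.91^8 = 0.1714070
  k=3: C(10,3)·0.09^3·0.91^7 = 0.0452063
  k=4: C(10,4)·0.09^4·0.91^6 = 0.0078242
Total = 0.9989904

0.99899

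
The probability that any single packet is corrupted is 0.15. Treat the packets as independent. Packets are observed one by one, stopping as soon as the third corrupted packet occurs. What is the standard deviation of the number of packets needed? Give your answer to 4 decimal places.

10.6458

Y = total packets until the third success; negative binomial with r=3, p=0.15.
SD(Y) = √[r(1−p)/p²] = √(113.333333) = 10.645813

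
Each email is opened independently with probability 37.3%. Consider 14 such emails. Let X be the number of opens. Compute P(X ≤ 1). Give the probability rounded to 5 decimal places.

0.01354

X ~ Binomial(14, 0.373); P(X ≤ 1) = Σ C(14,k) p^k (1−p)^(14−k) over k:
  k=0: C(14,0)·0.373^0·0.627^14 = 0.0014513
  k=1: C(14,1)·0.373^1·0.627^13 = 0.0120869
Total = 0.0135382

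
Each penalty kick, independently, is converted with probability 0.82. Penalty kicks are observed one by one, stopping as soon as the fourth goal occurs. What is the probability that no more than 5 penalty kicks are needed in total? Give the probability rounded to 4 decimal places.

0.7776

Finishing within 5 penalty kicks ⇔ at least 4 successes in the first 5. With X ~ Binomial(5, 0.82), P(Y ≤ 5) = 1 − P(X ≤ 3).
  k=0: C(5,0)·0.82^0·0.18^5 = 0.000189
  k=1: C(5,1)·0.82^1·0.18^4 = 0.004304
  k=2: C(5,2)·0.82^2·0.18^3 = 0.039214
  k=3: C(5,3)·0.82^3·0.18^2 = 0.178643
1 − 0.222351 = 0.777649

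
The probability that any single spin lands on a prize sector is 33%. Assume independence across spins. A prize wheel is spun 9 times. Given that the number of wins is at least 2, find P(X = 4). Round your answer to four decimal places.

0.2367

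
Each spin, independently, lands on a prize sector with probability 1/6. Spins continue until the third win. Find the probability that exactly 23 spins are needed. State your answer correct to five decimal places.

0.02790

Y = trial on which the third success occurs; negative binomial, r=3, p=0.166667.
P(Y=23) = C(22,2) · p^3 · (1−p)^20
= 231 · 0.0046296 · 0.026084 = 0.0278954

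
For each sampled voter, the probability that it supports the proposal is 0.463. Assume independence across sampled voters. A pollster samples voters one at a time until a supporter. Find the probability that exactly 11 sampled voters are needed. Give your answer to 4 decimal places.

Geometric (trials to first success), p = 0.463.
P(Y = 11) = (1−p)^10 · p = 0.0019941 · 0.463 = 0.000923

0.0009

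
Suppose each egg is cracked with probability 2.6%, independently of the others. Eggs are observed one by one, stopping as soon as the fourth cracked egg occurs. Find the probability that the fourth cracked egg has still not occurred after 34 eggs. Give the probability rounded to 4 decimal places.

0.9886

Needing more than 34 eggs ⇔ fewer than 4 successes in the first 34. With X ~ Binomial(34, 0.026), P(Y > 34) = P(X ≤ 3).
  k=0: C(34,0)·0.026^0·0.974^34 = 0.408324
  k=1: C(34,1)·0.026^1·0.974^33 = 0.370594
  k=2: C(34,2)·0.026^2·0.974^32 = 0.163229
  k=3: C(34,3)·0.026^3·0.974^31 = 0.046477
P(X ≤ 3) = 0.988623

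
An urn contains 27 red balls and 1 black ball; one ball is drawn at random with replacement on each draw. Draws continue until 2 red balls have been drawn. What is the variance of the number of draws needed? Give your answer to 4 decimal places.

Y = total draws until the second success; negative binomial with r=2, p=0.964286.
Var(Y) = r(1−p)/p² = 2·0.035714 / 0.964286² = 0.076818

0.0768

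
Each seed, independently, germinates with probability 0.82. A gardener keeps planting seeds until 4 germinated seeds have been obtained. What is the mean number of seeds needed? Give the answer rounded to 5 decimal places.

Y = total seeds until the fourth success; negative binomial with r=4, p=0.82.
E[Y] = r / p = 4 / 0.82 = 4.8780488

4.87805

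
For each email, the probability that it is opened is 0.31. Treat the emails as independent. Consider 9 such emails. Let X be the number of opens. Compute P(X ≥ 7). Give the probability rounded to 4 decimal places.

0.0053

X ~ Binomial(9, 0.31); P(X ≥ 7) = Σ C(9,k) p^k (1−p)^(9−k) over k:
  k=7: C(9,7)·0.31^7·0.69^2 = 0.004716
  k=8: C(9,8)·0.31^8·0.69^1 = 0.000530
  k=9: C(9,9)·0.31^9·0.69^0 = 0.000026
Total = 0.005272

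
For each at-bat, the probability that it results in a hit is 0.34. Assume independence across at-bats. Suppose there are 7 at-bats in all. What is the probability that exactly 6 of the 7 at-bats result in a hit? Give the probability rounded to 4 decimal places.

0.0071

X ~ Binomial(n=7, p=0.34).
P(X=6) = C(7,6) · p^6 · (1−p)^1
= 7 · 0.0015448 · 0.66 = 0.007137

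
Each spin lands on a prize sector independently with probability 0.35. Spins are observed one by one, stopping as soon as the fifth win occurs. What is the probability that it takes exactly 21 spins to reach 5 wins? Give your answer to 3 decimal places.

Y = trial on which the fifth success occurs; negative binomial, r=5, p=0.35.
P(Y=21) = C(20,4) · p^5 · (1−p)^16
= 4845 · 0.0052522 · 0.0010153 = 0.02584

0.026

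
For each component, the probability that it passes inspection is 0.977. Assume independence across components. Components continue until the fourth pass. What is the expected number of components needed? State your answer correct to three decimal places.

Y = total components until the fourth success; negative binomial with r=4, p=0.977.
E[Y] = r / p = 4 / 0.977 = 4.09417

4.094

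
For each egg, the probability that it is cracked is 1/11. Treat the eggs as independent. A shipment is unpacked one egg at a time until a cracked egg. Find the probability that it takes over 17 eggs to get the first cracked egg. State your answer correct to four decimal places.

Y = number of eggs to the first success; geometric, p = 0.090909.
P(Y > 17) = P(first 17 all fail) = (1−p)^17 = 0.197845

0.1978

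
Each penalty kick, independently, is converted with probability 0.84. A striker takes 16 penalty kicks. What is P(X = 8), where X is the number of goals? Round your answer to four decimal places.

X ~ Binomial(n=16, p=0.84).
P(X=8) = C(16,8) · p^8 · (1−p)^8
= 12870 · 0.24788 · 4.295e-07 = 0.001370

0.0014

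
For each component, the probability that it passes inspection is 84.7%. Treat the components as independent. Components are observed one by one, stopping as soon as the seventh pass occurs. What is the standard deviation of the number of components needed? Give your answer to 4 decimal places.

1.2218

Y = total components until the seventh success; negative binomial with r=7, p=0.847.
SD(Y) = √[r(1−p)/p²] = √(1.492872) = 1.221832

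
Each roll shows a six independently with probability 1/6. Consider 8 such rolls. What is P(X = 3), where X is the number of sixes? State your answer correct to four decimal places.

X ~ Binomial(n=8, p=0.166667).
P(X=3) = C(8,3) · p^3 · (1−p)^5
= 56 · 0.0046296 · 0.40188 = 0.104190

0.1042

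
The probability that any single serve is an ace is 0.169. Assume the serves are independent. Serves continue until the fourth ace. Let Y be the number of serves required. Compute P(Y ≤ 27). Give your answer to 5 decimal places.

0.69218

Finishing within 27 serves ⇔ at least 4 successes in the first 27. With X ~ Binomial(27, 0.169), P(Y ≤ 27) = 1 − P(X ≤ 3).
  k=0: C(27,0)·0.169^0·0.831^27 = 0.0067488
  k=1: C(27,1)·0.169^1·0.831^26 = 0.0370576
  k=2: C(27,2)·0.169^2·0.831^25 = 0.0979729
  k=3: C(27,3)·0.169^3·0.831^24 = 0.1660392
1 − 0.3078185 = 0.6921815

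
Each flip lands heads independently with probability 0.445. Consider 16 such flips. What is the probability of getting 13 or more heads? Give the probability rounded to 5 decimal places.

X ~ Binomial(16, 0.445); P(X ≥ 13) = Σ C(16,k) p^k (1−p)^(16−k) over k:
  k=13: C(16,13)·0.445^13·0.555^3 = 0.0025689
  k=14: C(16,14)·0.445^14·0.555^2 = 0.0004414
  k=15: C(16,15)·0.445^15·0.555^1 = 0.0000472
  k=16: C(16,16)·0.445^16·0.555^0 = 0.0000024
Total = 0.0030598

0.00306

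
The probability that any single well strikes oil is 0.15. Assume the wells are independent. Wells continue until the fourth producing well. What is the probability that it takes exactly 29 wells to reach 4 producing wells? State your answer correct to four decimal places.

Y = trial on which the fourth success occurs; negative binomial, r=4, p=0.15.
P(Y=29) = C(28,3) · p^4 · (1−p)^25
= 3276 · 0.00050625 · 0.017198 = 0.028522

0.0285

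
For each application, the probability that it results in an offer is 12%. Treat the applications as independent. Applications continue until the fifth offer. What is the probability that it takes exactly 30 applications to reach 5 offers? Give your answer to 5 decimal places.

0.02419

Y = trial on which the fifth success occurs; negative binomial, r=5, p=0.12.
P(Y=30) = C(29,4) · p^5 · (1−p)^25
= 23751 · 2.4883e-05 · 0.040932 = 0.0241911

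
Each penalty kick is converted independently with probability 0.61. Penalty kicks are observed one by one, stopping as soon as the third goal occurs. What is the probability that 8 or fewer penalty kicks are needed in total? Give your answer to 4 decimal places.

0.9561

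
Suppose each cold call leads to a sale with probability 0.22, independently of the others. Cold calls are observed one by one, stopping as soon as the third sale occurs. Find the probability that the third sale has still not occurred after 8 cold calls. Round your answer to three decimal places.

0.751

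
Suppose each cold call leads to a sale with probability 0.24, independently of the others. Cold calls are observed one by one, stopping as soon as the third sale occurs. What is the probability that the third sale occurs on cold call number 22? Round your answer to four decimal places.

0.0158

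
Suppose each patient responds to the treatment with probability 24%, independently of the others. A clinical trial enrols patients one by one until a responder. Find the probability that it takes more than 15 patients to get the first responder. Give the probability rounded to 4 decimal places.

Y = number of patients to the first success; geometric, p = 0.24.
P(Y > 15) = P(first 15 all fail) = (1−p)^15 = 0.016301

0.0163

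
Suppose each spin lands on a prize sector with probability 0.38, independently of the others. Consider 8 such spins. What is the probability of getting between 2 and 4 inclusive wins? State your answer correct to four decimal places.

X ~ Binomial(8, 0.38); P(2 ≤ X ≤ 4) = Σ C(8,k) p^k (1−p)^(8−k) over k:
  k=2: C(8,2)·0.38^2·0.62^6 = 0.229655
  k=3: C(8,3)·0.38^3·0.62^5 = 0.281512
  k=4: C(8,4)·0.38^4·0.62^4 = 0.215675
Total = 0.726842

0.7268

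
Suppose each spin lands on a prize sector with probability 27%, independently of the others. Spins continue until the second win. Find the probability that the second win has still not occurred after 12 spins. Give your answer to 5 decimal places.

0.12455

Needing more than 12 spins ⇔ fewer than 2 successes in the first 12. With X ~ Binomial(12, 0.27), P(Y > 12) = P(X ≤ 1).
  k=0: C(12,0)·0.27^0·0.73^12 = 0.0229020
  k=1: C(12,1)·0.27^1·0.73^11 = 0.1016474
P(X ≤ 1) = 0.1245495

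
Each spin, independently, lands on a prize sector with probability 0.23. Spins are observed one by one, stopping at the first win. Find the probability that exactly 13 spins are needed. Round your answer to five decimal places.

0.00999

Geometric (trials to first success), p = 0.23.
P(Y = 13) = (1−p)^12 · p = 0.04344 · 0.23 = 0.0099912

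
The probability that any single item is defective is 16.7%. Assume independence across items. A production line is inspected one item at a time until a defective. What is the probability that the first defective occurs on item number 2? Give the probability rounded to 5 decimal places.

Geometric (trials to first success), p = 0.167.
P(Y = 2) = (1−p)^1 · p = 0.833 · 0.167 = 0.1391110

0.13911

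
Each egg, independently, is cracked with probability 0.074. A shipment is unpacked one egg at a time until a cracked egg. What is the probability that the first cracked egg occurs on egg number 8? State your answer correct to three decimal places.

0.043

Geometric (trials to first success), p = 0.074.
P(Y = 8) = (1−p)^7 · p = 0.58382 · 0.074 = 0.04320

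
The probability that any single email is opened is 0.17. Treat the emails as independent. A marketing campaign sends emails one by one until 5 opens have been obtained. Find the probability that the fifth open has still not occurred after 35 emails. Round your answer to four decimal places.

0.2671

Needing more than 35 emails ⇔ fewer than 5 successes in the first 35. With X ~ Binomial(35, 0.17), P(Y > 35) = P(X ≤ 4).
  k=0: C(35,0)·0.17^0·0.83^35 = 0.001471
  k=1: C(35,1)·0.17^1·0.83^34 = 0.010548
  k=2: C(35,2)·0.17^2·0.83^33 = 0.036728
  k=3: C(35,3)·0.17^3·0.83^32 = 0.082748
  k=4: C(35,4)·0.17^4·0.83^31 = 0.135586
P(X ≤ 4) = 0.267081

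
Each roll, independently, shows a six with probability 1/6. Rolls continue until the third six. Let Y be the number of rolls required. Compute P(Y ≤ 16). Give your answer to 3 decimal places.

0.513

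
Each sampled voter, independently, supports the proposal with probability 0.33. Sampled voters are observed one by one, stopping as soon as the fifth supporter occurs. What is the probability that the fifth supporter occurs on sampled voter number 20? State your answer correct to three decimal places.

0.037

Y = trial on which the fifth success occurs; negative binomial, r=5, p=0.33.
P(Y=20) = C(19,4) · p^5 · (1−p)^15
= 3876 · 0.0039135 · 0.0024611 = 0.03733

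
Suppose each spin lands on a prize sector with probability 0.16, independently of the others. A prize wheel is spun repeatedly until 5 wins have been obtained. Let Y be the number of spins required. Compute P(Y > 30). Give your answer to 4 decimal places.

Needing more than 30 spins ⇔ fewer than 5 successes in the first 30. With X ~ Binomial(30, 0.16), P(Y > 30) = P(X ≤ 4).
  k=0: C(30,0)·0.16^0·0.84^30 = 0.005350
  k=1: C(30,1)·0.16^1·0.84^29 = 0.030573
  k=2: C(30,2)·0.16^2·0.84^28 = 0.084440
  k=3: C(30,3)·0.16^3·0.84^27 = 0.150116
  k=4: C(30,4)·0.16^4·0.84^26 = 0.193006
P(X ≤ 4) = 0.463486

0.4635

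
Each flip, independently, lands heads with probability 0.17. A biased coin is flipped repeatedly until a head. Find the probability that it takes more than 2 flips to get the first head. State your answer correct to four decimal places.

Y = number of flips to the first success; geometric, p = 0.17.
P(Y > 2) = P(first 2 all fail) = (1−p)^2 = 0.688900

0.6889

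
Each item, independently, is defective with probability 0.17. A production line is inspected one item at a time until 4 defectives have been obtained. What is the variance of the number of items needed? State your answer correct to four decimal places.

Y = total items until the fourth success; negative binomial with r=4, p=0.17.
Var(Y) = r(1−p)/p² = 4·0.83 / 0.17² = 114.878893

114.8789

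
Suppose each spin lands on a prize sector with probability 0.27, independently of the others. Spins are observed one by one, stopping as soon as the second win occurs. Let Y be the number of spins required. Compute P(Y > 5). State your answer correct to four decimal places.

Needing more than 5 spins ⇔ fewer than 2 successes in the first 5. With X ~ Binomial(5, 0.27), P(Y > 5) = P(X ≤ 1).
  k=0: C(5,0)·0.27^0·0.73^5 = 0.207307
  k=1: C(5,1)·0.27^1·0.73^4 = 0.383376
P(X ≤ 1) = 0.590683

0.5907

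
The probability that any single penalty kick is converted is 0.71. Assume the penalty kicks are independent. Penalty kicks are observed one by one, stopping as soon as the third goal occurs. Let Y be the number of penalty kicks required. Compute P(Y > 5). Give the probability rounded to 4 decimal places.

0.1501

Needing more than 5 penalty kicks ⇔ fewer than 3 successes in the first 5. With X ~ Binomial(5, 0.71), P(Y > 5) = P(X ≤ 2).
  k=0: C(5,0)·0.71^0·0.29^5 = 0.002051
  k=1: C(5,1)·0.71^1·0.29^4 = 0.025108
  k=2: C(5,2)·0.71^2·0.29^3 = 0.122945
P(X ≤ 2) = 0.150105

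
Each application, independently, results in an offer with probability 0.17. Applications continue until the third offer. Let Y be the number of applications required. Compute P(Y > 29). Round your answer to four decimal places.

0.1079

Needing more than 29 applications ⇔ fewer than 3 successes in the first 29. With X ~ Binomial(29, 0.17), P(Y > 29) = P(X ≤ 2).
  k=0: C(29,0)·0.17^0·0.83^29 = 0.004501
  k=1: C(29,1)·0.17^1·0.83^28 = 0.026732
  k=2: C(29,2)·0.17^2·0.83^27 = 0.076654
P(X ≤ 2) = 0.107886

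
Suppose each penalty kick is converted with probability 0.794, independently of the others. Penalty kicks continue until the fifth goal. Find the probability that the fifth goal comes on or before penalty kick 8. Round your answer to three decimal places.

0.938

Finishing within 8 penalty kicks ⇔ at least 5 successes in the first 8. With X ~ Binomial(8, 0.794), P(Y ≤ 8) = 1 − P(X ≤ 4).
  k=0: C(8,0)·0.794^0·0.206^8 = 0.00000
  k=1: C(8,1)·0.794^1·0.206^7 = 0.00010
  k=2: C(8,2)·0.794^2·0.206^6 = 0.00135
  k=3: C(8,3)·0.794^3·0.206^5 = 0.01040
  k=4: C(8,4)·0.794^4·0.206^4 = 0.05010
1 − 0.06195 = 0.93805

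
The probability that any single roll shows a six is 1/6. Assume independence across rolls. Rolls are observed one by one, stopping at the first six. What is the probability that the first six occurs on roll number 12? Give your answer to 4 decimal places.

Geometric (trials to first success), p = 0.166667.
P(Y = 12) = (1−p)^11 · p = 0.13459 · 0.166667 = 0.022431

0.0224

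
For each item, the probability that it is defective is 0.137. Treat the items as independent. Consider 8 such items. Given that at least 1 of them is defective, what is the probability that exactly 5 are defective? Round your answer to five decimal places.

0.00251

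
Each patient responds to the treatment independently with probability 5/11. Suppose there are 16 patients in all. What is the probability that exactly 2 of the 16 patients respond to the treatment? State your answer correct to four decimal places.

0.0051

X ~ Binomial(n=16, p=0.454545).
P(X=2) = C(16,2) · p^2 · (1−p)^14
= 120 · 0.20661 · 0.00020636 = 0.005116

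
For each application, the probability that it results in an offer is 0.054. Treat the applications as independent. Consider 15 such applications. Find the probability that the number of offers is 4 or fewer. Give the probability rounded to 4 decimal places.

X ~ Binomial(15, 0.054); P(X ≤ 4) = Σ C(15,k) p^k (1−p)^(15−k) over k:
  k=0: C(15,0)·0.054^0·0.946^15 = 0.434878
  k=1: C(15,1)·0.054^1·0.946^14 = 0.372358
  k=2: C(15,2)·0.054^2·0.946^13 = 0.148786
  k=3: C(15,3)·0.054^3·0.946^12 = 0.036803
  k=4: C(15,4)·0.054^4·0.946^11 = 0.006302
Total = 0.999127

0.9991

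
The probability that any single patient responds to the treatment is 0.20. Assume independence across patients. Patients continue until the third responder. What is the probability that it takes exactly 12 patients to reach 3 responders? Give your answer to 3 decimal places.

Y = trial on which the third success occurs; negative binomial, r=3, p=0.20.
P(Y=12) = C(11,2) · p^3 · (1−p)^9
= 55 · 0.008 · 0.13422 = 0.05906

0.059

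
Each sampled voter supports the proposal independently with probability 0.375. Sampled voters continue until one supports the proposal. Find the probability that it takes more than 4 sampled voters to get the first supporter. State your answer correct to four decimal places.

0.1526

Y = number of sampled voters to the first success; geometric, p = 0.375.
P(Y > 4) = P(first 4 all fail) = (1−p)^4 = 0.152588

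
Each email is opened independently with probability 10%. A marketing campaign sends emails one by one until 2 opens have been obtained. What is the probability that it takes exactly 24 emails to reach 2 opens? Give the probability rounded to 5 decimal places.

0.02265

Y = trial on which the second success occurs; negative binomial, r=2, p=0.10.
P(Y=24) = C(23,1) · p^2 · (1−p)^22
= 23 · 0.01 · 0.098477 = 0.0226497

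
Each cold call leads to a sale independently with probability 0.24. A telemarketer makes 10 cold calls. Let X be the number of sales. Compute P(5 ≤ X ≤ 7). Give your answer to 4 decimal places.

0.0667

X ~ Binomial(10, 0.24); P(5 ≤ X ≤ 7) = Σ C(10,k) p^k (1−p)^(10−k) over k:
  k=5: C(10,5)·0.24^5·0.76^5 = 0.050877
  k=6: C(10,6)·0.24^6·0.76^4 = 0.013389
  k=7: C(10,7)·0.24^7·0.76^3 = 0.002416
Total = 0.066682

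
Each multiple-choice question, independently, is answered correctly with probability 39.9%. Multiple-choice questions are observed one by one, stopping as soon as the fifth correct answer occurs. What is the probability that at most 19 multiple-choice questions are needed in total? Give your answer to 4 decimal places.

0.9292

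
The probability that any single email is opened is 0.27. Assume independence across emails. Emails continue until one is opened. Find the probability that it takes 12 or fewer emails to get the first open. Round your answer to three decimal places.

Y = number of emails to the first success; geometric, p = 0.27.
P(Y ≤ 12) = 1 − (1−p)^12 = 1 − 0.02290 = 0.97710

0.977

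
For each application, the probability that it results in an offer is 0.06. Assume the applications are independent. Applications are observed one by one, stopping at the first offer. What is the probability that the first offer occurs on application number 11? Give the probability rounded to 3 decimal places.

Geometric (trials to first success), p = 0.06.
P(Y = 11) = (1−p)^10 · p = 0.53862 · 0.06 = 0.03232

0.032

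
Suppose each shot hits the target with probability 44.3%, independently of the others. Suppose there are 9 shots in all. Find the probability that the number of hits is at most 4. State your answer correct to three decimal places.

0.638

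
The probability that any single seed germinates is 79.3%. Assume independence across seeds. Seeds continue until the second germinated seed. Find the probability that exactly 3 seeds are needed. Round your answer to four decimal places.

Y = trial on which the second success occurs; negative binomial, r=2, p=0.793.
P(Y=3) = C(2,1) · p^2 · (1−p)^1
= 2 · 0.62885 · 0.207 = 0.260343

0.2603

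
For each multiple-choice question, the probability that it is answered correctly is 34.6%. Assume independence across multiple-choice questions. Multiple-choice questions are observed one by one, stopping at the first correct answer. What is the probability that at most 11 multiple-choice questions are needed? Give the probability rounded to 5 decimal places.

0.99064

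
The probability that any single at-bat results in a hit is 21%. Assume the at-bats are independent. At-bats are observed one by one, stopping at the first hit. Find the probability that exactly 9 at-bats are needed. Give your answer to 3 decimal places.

0.032

Geometric (trials to first success), p = 0.21.
P(Y = 9) = (1−p)^8 · p = 0.15171 · 0.21 = 0.03186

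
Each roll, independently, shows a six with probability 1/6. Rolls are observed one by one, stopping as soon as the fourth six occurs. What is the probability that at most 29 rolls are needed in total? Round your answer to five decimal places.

Finishing within 29 rolls ⇔ at least 4 successes in the first 29. With X ~ Binomial(29, 0.166667), P(Y ≤ 29) = 1 − P(X ≤ 3).
  k=0: C(29,0)·0.166667^0·0.833333^29 = 0.0050553
  k=1: C(29,1)·0.166667^1·0.833333^28 = 0.0293205
  k=2: C(29,2)·0.166667^2·0.833333^27 = 0.0820975
  k=3: C(29,3)·0.166667^3·0.833333^26 = 0.1477755
1 − 0.2642488 = 0.7357512

0.73575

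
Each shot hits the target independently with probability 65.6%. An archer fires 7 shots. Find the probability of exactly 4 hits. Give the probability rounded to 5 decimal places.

0.26385

X ~ Binomial(n=7, p=0.656).
P(X=4) = C(7,4) · p^4 · (1−p)^3
= 35 · 0.18519 · 0.040708 = 0.2638510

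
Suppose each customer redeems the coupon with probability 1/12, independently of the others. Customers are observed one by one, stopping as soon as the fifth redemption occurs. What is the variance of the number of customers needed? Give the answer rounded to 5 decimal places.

Y = total customers until the fifth success; negative binomial with r=5, p=0.083333.
Var(Y) = r(1−p)/p² = 5·0.916667 / 0.083333² = 660.0000000

660.00000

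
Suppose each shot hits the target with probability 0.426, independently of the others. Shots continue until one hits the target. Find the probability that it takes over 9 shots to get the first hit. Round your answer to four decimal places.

0.0068

Y = number of shots to the first success; geometric, p = 0.426.
P(Y > 9) = P(first 9 all fail) = (1−p)^9 = 0.006764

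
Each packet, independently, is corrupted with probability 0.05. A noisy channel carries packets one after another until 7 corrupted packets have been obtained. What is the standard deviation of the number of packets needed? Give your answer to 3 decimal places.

51.575

Y = total packets until the seventh success; negative binomial with r=7, p=0.05.
SD(Y) = √[r(1−p)/p²] = √(2660.00000) = 51.57519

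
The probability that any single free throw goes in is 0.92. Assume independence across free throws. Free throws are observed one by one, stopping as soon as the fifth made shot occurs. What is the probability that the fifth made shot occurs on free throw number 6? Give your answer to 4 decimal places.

0.2636

Y = trial on which the fifth success occurs; negative binomial, r=5, p=0.92.
P(Y=6) = C(5,4) · p^5 · (1−p)^1
= 5 · 0.65908 · 0.08 = 0.263633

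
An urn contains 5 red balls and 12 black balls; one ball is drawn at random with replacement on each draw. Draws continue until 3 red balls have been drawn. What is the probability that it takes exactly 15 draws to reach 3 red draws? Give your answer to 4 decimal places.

Y = trial on which the third success occurs; negative binomial, r=3, p=0.294118.
P(Y=15) = C(14,2) · p^3 · (1−p)^12
= 91 · 0.025443 · 0.015303 = 0.035432

0.0354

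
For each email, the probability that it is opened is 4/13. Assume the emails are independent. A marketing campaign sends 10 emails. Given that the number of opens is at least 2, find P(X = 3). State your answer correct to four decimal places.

0.3090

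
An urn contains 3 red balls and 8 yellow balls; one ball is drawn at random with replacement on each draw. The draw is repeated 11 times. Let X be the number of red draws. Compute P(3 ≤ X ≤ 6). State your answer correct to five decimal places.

X ~ Binomial(11, 0.272727); P(3 ≤ X ≤ 6) = Σ C(11,k) p^k (1−p)^(11−k) over k:
  k=3: C(11,3)·0.272727^3·0.727273^8 = 0.2619679
  k=4: C(11,4)·0.272727^4·0.727273^7 = 0.1964759
  k=5: C(11,5)·0.272727^5·0.727273^6 = 0.1031499
  k=6: C(11,6)·0.272727^6·0.727273^5 = 0.0386812
Total = 0.6002749

0.60027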